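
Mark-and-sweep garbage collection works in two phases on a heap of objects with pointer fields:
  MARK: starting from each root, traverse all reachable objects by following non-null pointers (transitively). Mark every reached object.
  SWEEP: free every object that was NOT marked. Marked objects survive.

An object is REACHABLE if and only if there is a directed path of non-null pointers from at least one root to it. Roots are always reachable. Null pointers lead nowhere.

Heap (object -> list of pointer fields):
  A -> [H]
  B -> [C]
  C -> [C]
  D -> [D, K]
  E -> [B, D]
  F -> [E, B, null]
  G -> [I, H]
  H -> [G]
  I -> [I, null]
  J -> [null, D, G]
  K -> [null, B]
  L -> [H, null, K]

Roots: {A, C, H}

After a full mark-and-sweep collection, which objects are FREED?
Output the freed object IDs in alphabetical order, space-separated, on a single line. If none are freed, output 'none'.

Answer: B D E F J K L

Derivation:
Roots: A C H
Mark A: refs=H, marked=A
Mark C: refs=C, marked=A C
Mark H: refs=G, marked=A C H
Mark G: refs=I H, marked=A C G H
Mark I: refs=I null, marked=A C G H I
Unmarked (collected): B D E F J K L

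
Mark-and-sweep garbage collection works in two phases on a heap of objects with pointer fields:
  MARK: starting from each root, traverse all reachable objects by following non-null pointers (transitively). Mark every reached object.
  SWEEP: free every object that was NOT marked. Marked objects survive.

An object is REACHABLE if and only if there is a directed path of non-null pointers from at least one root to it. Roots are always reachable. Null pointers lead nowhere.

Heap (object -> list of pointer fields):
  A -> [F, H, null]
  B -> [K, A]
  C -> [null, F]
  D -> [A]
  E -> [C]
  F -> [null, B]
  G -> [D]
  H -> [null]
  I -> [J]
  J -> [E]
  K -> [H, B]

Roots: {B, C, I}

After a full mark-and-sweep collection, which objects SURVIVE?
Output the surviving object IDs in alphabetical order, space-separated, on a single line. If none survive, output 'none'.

Roots: B C I
Mark B: refs=K A, marked=B
Mark C: refs=null F, marked=B C
Mark I: refs=J, marked=B C I
Mark K: refs=H B, marked=B C I K
Mark A: refs=F H null, marked=A B C I K
Mark F: refs=null B, marked=A B C F I K
Mark J: refs=E, marked=A B C F I J K
Mark H: refs=null, marked=A B C F H I J K
Mark E: refs=C, marked=A B C E F H I J K
Unmarked (collected): D G

Answer: A B C E F H I J K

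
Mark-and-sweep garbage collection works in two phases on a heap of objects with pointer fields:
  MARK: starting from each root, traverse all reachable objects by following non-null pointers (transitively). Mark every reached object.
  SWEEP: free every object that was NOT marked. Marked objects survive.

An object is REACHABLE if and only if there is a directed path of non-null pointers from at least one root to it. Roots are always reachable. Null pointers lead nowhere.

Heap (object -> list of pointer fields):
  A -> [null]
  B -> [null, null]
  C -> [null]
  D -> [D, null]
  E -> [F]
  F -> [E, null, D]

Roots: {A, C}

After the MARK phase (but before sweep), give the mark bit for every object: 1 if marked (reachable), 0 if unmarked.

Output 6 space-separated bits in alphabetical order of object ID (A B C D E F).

Answer: 1 0 1 0 0 0

Derivation:
Roots: A C
Mark A: refs=null, marked=A
Mark C: refs=null, marked=A C
Unmarked (collected): B D E F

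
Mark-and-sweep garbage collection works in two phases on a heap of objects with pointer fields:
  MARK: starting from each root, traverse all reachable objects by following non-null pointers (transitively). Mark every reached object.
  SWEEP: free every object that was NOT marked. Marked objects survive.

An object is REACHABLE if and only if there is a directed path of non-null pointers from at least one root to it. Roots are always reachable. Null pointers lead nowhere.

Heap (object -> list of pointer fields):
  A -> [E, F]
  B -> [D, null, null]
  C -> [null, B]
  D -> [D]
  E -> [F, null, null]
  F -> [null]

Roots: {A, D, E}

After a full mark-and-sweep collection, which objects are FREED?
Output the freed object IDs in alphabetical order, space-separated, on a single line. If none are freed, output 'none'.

Roots: A D E
Mark A: refs=E F, marked=A
Mark D: refs=D, marked=A D
Mark E: refs=F null null, marked=A D E
Mark F: refs=null, marked=A D E F
Unmarked (collected): B C

Answer: B C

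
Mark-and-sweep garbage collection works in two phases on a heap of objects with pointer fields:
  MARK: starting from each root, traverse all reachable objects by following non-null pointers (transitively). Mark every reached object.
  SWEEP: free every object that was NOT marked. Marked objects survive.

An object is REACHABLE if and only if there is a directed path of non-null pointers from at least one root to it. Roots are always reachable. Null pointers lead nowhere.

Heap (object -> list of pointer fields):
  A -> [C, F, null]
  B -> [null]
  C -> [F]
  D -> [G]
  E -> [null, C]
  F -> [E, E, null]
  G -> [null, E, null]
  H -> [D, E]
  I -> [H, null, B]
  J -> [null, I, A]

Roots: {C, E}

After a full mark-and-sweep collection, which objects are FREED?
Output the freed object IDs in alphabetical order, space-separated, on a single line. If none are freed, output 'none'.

Roots: C E
Mark C: refs=F, marked=C
Mark E: refs=null C, marked=C E
Mark F: refs=E E null, marked=C E F
Unmarked (collected): A B D G H I J

Answer: A B D G H I J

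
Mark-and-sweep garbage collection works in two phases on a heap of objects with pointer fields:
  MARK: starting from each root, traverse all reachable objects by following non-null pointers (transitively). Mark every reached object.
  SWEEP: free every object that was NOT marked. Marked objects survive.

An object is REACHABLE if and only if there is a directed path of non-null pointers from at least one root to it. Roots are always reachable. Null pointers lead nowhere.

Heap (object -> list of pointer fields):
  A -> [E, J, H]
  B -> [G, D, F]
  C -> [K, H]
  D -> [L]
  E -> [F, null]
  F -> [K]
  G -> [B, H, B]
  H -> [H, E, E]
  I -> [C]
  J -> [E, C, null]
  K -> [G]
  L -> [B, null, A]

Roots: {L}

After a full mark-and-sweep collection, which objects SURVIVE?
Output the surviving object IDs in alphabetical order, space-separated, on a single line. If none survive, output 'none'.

Roots: L
Mark L: refs=B null A, marked=L
Mark B: refs=G D F, marked=B L
Mark A: refs=E J H, marked=A B L
Mark G: refs=B H B, marked=A B G L
Mark D: refs=L, marked=A B D G L
Mark F: refs=K, marked=A B D F G L
Mark E: refs=F null, marked=A B D E F G L
Mark J: refs=E C null, marked=A B D E F G J L
Mark H: refs=H E E, marked=A B D E F G H J L
Mark K: refs=G, marked=A B D E F G H J K L
Mark C: refs=K H, marked=A B C D E F G H J K L
Unmarked (collected): I

Answer: A B C D E F G H J K L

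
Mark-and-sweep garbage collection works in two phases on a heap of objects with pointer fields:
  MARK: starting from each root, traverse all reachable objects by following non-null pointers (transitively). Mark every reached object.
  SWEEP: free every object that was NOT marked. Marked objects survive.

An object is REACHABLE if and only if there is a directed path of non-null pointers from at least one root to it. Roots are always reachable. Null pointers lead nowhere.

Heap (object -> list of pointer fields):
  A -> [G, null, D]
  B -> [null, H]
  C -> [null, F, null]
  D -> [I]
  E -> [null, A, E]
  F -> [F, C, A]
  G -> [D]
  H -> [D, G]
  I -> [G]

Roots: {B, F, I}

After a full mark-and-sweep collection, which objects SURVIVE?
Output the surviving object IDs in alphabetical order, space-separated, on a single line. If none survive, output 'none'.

Roots: B F I
Mark B: refs=null H, marked=B
Mark F: refs=F C A, marked=B F
Mark I: refs=G, marked=B F I
Mark H: refs=D G, marked=B F H I
Mark C: refs=null F null, marked=B C F H I
Mark A: refs=G null D, marked=A B C F H I
Mark G: refs=D, marked=A B C F G H I
Mark D: refs=I, marked=A B C D F G H I
Unmarked (collected): E

Answer: A B C D F G H I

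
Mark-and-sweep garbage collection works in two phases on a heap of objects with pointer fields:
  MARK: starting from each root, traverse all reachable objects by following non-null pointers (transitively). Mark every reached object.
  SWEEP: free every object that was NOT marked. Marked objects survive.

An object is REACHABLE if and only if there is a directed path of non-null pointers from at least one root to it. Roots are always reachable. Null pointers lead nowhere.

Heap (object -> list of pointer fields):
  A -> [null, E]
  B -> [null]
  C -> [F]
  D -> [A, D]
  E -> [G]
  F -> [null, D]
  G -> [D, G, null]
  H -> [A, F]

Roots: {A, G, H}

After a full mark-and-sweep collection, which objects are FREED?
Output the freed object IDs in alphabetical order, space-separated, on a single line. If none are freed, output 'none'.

Roots: A G H
Mark A: refs=null E, marked=A
Mark G: refs=D G null, marked=A G
Mark H: refs=A F, marked=A G H
Mark E: refs=G, marked=A E G H
Mark D: refs=A D, marked=A D E G H
Mark F: refs=null D, marked=A D E F G H
Unmarked (collected): B C

Answer: B C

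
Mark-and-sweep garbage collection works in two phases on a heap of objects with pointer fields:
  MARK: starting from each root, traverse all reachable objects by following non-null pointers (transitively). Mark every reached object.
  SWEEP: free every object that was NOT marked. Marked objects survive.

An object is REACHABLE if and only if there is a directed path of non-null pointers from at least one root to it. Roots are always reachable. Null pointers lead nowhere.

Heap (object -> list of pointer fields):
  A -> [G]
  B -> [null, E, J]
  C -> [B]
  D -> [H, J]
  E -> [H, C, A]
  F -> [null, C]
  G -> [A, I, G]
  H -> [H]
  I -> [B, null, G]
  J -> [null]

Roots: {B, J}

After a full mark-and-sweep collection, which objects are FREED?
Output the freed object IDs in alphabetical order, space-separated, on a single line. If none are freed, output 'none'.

Roots: B J
Mark B: refs=null E J, marked=B
Mark J: refs=null, marked=B J
Mark E: refs=H C A, marked=B E J
Mark H: refs=H, marked=B E H J
Mark C: refs=B, marked=B C E H J
Mark A: refs=G, marked=A B C E H J
Mark G: refs=A I G, marked=A B C E G H J
Mark I: refs=B null G, marked=A B C E G H I J
Unmarked (collected): D F

Answer: D F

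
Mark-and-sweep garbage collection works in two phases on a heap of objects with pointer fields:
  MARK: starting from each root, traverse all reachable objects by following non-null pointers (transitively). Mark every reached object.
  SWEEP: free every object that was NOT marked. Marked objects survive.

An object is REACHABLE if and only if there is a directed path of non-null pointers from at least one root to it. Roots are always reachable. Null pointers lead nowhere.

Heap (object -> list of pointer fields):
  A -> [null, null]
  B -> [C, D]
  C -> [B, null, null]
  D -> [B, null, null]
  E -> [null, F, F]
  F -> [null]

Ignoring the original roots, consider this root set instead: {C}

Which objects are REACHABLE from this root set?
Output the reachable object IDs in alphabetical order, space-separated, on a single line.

Answer: B C D

Derivation:
Roots: C
Mark C: refs=B null null, marked=C
Mark B: refs=C D, marked=B C
Mark D: refs=B null null, marked=B C D
Unmarked (collected): A E F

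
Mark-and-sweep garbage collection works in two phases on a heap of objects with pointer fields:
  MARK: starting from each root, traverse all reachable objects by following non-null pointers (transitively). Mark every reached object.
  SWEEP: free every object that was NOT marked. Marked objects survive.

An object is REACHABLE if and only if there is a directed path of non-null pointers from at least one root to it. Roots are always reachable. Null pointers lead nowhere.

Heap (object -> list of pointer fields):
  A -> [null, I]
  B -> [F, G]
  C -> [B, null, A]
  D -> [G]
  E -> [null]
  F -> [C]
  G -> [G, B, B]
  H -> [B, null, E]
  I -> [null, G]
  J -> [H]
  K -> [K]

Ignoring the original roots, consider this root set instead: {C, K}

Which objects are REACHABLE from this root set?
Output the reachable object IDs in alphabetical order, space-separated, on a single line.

Roots: C K
Mark C: refs=B null A, marked=C
Mark K: refs=K, marked=C K
Mark B: refs=F G, marked=B C K
Mark A: refs=null I, marked=A B C K
Mark F: refs=C, marked=A B C F K
Mark G: refs=G B B, marked=A B C F G K
Mark I: refs=null G, marked=A B C F G I K
Unmarked (collected): D E H J

Answer: A B C F G I K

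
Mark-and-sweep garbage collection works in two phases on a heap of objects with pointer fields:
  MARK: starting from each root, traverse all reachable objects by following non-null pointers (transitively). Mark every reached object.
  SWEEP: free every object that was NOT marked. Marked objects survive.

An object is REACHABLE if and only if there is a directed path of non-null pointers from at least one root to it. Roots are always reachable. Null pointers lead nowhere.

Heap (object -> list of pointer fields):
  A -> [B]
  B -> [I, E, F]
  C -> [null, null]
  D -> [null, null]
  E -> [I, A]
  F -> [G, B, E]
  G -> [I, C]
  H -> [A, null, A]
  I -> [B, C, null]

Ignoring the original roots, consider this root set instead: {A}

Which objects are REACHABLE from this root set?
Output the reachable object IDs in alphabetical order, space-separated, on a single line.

Answer: A B C E F G I

Derivation:
Roots: A
Mark A: refs=B, marked=A
Mark B: refs=I E F, marked=A B
Mark I: refs=B C null, marked=A B I
Mark E: refs=I A, marked=A B E I
Mark F: refs=G B E, marked=A B E F I
Mark C: refs=null null, marked=A B C E F I
Mark G: refs=I C, marked=A B C E F G I
Unmarked (collected): D H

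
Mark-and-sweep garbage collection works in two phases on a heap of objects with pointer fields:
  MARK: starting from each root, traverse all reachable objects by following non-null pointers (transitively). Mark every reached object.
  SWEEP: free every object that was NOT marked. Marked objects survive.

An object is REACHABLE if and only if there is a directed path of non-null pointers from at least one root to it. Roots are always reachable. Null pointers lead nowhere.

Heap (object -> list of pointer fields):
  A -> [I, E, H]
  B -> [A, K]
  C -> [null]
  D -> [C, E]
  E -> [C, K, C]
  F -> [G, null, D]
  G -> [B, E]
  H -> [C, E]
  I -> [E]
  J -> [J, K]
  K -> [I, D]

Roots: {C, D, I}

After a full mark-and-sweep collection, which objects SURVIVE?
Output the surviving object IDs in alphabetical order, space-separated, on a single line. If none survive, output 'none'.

Answer: C D E I K

Derivation:
Roots: C D I
Mark C: refs=null, marked=C
Mark D: refs=C E, marked=C D
Mark I: refs=E, marked=C D I
Mark E: refs=C K C, marked=C D E I
Mark K: refs=I D, marked=C D E I K
Unmarked (collected): A B F G H J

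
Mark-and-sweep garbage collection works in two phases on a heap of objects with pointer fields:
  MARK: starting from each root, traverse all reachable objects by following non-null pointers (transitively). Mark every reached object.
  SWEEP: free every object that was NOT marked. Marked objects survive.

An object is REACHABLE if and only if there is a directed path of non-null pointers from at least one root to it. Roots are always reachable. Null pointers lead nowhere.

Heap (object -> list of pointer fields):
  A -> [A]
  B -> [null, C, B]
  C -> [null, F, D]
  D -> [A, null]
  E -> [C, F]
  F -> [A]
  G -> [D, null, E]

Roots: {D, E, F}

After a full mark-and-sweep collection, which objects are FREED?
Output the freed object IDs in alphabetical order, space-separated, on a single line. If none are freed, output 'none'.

Roots: D E F
Mark D: refs=A null, marked=D
Mark E: refs=C F, marked=D E
Mark F: refs=A, marked=D E F
Mark A: refs=A, marked=A D E F
Mark C: refs=null F D, marked=A C D E F
Unmarked (collected): B G

Answer: B G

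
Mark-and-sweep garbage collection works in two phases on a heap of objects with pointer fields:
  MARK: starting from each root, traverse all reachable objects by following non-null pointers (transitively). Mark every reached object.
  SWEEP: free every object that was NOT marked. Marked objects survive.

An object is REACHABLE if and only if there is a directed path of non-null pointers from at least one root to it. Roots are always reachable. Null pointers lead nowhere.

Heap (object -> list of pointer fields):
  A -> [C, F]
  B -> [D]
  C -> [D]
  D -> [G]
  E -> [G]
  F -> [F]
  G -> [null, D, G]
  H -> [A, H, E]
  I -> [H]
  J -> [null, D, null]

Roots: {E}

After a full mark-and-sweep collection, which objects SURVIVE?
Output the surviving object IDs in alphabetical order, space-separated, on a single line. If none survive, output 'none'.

Answer: D E G

Derivation:
Roots: E
Mark E: refs=G, marked=E
Mark G: refs=null D G, marked=E G
Mark D: refs=G, marked=D E G
Unmarked (collected): A B C F H I J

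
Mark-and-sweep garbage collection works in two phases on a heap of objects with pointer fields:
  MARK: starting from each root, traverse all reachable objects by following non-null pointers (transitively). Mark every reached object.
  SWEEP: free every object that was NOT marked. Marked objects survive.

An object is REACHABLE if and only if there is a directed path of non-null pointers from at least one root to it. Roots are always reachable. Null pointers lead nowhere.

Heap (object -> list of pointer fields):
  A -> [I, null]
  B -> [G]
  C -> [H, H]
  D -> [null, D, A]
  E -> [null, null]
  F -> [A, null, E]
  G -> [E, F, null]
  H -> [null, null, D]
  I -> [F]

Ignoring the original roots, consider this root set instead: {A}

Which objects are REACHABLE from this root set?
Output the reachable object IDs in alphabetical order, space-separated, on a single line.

Roots: A
Mark A: refs=I null, marked=A
Mark I: refs=F, marked=A I
Mark F: refs=A null E, marked=A F I
Mark E: refs=null null, marked=A E F I
Unmarked (collected): B C D G H

Answer: A E F I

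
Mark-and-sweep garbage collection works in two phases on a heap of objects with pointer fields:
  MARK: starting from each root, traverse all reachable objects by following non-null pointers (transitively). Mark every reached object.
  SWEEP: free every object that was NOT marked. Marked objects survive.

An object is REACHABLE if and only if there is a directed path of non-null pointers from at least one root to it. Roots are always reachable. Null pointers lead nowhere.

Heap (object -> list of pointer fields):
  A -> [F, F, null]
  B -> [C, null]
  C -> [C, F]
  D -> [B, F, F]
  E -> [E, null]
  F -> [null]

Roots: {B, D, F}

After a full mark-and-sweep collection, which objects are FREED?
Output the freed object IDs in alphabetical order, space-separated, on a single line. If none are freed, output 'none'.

Roots: B D F
Mark B: refs=C null, marked=B
Mark D: refs=B F F, marked=B D
Mark F: refs=null, marked=B D F
Mark C: refs=C F, marked=B C D F
Unmarked (collected): A E

Answer: A E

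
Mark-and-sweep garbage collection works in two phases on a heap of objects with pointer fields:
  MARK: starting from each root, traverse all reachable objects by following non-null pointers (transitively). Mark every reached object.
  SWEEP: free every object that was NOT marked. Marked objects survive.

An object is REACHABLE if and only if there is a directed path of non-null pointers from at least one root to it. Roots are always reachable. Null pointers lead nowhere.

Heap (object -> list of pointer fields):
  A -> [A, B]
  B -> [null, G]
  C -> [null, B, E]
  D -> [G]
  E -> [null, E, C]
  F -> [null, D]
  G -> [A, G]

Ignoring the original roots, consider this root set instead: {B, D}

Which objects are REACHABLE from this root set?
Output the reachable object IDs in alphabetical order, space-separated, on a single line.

Roots: B D
Mark B: refs=null G, marked=B
Mark D: refs=G, marked=B D
Mark G: refs=A G, marked=B D G
Mark A: refs=A B, marked=A B D G
Unmarked (collected): C E F

Answer: A B D G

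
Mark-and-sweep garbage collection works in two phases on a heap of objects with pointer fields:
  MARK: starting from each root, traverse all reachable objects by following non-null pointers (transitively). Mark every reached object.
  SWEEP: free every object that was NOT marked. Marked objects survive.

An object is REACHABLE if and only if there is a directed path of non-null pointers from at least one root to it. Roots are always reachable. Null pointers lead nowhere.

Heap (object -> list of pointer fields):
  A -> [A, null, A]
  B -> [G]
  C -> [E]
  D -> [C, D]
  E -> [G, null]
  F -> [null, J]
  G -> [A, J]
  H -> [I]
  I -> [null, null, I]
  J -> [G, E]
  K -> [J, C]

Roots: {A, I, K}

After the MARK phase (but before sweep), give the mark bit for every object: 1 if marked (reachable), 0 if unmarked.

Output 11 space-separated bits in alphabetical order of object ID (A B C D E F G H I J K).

Roots: A I K
Mark A: refs=A null A, marked=A
Mark I: refs=null null I, marked=A I
Mark K: refs=J C, marked=A I K
Mark J: refs=G E, marked=A I J K
Mark C: refs=E, marked=A C I J K
Mark G: refs=A J, marked=A C G I J K
Mark E: refs=G null, marked=A C E G I J K
Unmarked (collected): B D F H

Answer: 1 0 1 0 1 0 1 0 1 1 1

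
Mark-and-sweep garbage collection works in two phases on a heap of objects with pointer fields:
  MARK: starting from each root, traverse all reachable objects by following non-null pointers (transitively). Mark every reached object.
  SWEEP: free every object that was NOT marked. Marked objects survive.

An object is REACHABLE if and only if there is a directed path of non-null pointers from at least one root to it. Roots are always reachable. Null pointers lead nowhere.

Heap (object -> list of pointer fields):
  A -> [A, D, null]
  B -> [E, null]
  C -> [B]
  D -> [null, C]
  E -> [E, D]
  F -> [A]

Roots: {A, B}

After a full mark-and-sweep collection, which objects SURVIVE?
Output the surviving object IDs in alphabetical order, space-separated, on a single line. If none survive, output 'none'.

Answer: A B C D E

Derivation:
Roots: A B
Mark A: refs=A D null, marked=A
Mark B: refs=E null, marked=A B
Mark D: refs=null C, marked=A B D
Mark E: refs=E D, marked=A B D E
Mark C: refs=B, marked=A B C D E
Unmarked (collected): F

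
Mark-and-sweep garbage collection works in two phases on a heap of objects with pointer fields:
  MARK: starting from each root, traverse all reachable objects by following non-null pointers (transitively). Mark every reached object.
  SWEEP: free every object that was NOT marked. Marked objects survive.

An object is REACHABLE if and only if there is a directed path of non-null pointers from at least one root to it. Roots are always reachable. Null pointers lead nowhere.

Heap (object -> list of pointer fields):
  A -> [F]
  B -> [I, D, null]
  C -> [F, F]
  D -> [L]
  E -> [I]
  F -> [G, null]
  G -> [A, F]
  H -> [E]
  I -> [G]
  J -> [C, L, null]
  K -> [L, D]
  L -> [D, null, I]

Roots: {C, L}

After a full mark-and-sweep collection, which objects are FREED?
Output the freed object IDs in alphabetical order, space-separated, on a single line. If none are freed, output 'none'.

Answer: B E H J K

Derivation:
Roots: C L
Mark C: refs=F F, marked=C
Mark L: refs=D null I, marked=C L
Mark F: refs=G null, marked=C F L
Mark D: refs=L, marked=C D F L
Mark I: refs=G, marked=C D F I L
Mark G: refs=A F, marked=C D F G I L
Mark A: refs=F, marked=A C D F G I L
Unmarked (collected): B E H J K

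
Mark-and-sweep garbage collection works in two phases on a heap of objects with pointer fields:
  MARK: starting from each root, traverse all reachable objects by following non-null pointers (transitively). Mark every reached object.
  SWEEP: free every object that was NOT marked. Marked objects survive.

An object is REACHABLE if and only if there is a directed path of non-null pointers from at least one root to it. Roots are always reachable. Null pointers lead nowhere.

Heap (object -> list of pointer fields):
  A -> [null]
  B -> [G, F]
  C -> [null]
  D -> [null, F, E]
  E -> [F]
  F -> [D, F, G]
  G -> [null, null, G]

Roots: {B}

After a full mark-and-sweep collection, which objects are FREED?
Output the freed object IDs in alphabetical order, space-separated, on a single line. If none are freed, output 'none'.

Answer: A C

Derivation:
Roots: B
Mark B: refs=G F, marked=B
Mark G: refs=null null G, marked=B G
Mark F: refs=D F G, marked=B F G
Mark D: refs=null F E, marked=B D F G
Mark E: refs=F, marked=B D E F G
Unmarked (collected): A C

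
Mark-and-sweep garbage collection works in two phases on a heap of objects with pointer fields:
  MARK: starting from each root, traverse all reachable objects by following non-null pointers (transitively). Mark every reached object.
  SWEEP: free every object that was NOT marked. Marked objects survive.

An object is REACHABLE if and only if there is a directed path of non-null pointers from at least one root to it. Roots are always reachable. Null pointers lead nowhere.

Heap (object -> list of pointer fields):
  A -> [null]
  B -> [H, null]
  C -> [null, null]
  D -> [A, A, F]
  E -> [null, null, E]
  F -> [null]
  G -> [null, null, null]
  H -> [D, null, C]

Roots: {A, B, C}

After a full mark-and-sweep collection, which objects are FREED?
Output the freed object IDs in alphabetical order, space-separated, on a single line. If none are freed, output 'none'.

Answer: E G

Derivation:
Roots: A B C
Mark A: refs=null, marked=A
Mark B: refs=H null, marked=A B
Mark C: refs=null null, marked=A B C
Mark H: refs=D null C, marked=A B C H
Mark D: refs=A A F, marked=A B C D H
Mark F: refs=null, marked=A B C D F H
Unmarked (collected): E G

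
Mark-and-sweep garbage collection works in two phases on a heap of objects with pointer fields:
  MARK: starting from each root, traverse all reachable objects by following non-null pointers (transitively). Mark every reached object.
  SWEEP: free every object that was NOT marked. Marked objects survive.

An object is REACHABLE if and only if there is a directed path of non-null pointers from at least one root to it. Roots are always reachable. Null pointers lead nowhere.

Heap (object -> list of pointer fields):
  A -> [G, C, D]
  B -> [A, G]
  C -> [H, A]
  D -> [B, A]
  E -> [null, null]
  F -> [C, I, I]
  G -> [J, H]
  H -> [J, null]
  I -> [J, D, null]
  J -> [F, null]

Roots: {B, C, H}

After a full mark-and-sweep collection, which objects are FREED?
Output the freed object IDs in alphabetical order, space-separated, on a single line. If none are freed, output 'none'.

Roots: B C H
Mark B: refs=A G, marked=B
Mark C: refs=H A, marked=B C
Mark H: refs=J null, marked=B C H
Mark A: refs=G C D, marked=A B C H
Mark G: refs=J H, marked=A B C G H
Mark J: refs=F null, marked=A B C G H J
Mark D: refs=B A, marked=A B C D G H J
Mark F: refs=C I I, marked=A B C D F G H J
Mark I: refs=J D null, marked=A B C D F G H I J
Unmarked (collected): E

Answer: E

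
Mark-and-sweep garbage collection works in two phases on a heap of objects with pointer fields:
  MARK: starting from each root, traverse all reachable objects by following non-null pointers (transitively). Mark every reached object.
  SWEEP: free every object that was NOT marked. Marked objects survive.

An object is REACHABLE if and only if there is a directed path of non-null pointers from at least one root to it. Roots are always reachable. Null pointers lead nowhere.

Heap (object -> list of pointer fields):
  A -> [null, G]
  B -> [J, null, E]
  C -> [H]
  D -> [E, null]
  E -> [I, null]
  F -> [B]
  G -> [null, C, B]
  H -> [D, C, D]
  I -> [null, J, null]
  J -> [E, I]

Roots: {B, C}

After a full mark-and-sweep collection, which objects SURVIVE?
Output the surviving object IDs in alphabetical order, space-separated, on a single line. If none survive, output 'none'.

Roots: B C
Mark B: refs=J null E, marked=B
Mark C: refs=H, marked=B C
Mark J: refs=E I, marked=B C J
Mark E: refs=I null, marked=B C E J
Mark H: refs=D C D, marked=B C E H J
Mark I: refs=null J null, marked=B C E H I J
Mark D: refs=E null, marked=B C D E H I J
Unmarked (collected): A F G

Answer: B C D E H I J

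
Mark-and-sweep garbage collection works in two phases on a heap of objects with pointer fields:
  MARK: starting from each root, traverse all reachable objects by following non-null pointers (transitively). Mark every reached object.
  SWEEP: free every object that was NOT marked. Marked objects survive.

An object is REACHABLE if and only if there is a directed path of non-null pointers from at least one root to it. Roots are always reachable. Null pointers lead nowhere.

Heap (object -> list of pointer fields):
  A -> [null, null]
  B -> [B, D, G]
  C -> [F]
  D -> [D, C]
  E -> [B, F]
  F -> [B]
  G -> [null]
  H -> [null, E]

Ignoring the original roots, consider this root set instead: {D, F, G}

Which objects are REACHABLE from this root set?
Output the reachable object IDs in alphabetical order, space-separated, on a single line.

Roots: D F G
Mark D: refs=D C, marked=D
Mark F: refs=B, marked=D F
Mark G: refs=null, marked=D F G
Mark C: refs=F, marked=C D F G
Mark B: refs=B D G, marked=B C D F G
Unmarked (collected): A E H

Answer: B C D F G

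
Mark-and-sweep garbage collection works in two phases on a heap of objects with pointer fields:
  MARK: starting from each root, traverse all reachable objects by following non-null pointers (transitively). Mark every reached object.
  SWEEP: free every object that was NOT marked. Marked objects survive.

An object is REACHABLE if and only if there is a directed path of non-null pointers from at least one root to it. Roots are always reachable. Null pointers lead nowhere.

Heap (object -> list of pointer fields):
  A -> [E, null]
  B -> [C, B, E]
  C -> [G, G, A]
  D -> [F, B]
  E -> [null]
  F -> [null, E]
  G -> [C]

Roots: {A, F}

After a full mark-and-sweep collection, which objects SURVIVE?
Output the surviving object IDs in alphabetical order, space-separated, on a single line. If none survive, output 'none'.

Roots: A F
Mark A: refs=E null, marked=A
Mark F: refs=null E, marked=A F
Mark E: refs=null, marked=A E F
Unmarked (collected): B C D G

Answer: A E F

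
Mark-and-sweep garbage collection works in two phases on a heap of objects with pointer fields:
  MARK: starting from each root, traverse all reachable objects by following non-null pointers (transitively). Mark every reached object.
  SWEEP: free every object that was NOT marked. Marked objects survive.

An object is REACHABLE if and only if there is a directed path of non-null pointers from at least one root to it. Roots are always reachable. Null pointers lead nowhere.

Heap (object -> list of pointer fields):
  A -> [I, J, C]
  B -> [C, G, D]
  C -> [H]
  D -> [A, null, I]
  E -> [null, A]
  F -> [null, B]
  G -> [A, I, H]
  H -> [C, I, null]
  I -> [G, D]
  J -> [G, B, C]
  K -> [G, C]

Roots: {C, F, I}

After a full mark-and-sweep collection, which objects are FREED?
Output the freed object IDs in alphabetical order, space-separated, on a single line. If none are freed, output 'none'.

Roots: C F I
Mark C: refs=H, marked=C
Mark F: refs=null B, marked=C F
Mark I: refs=G D, marked=C F I
Mark H: refs=C I null, marked=C F H I
Mark B: refs=C G D, marked=B C F H I
Mark G: refs=A I H, marked=B C F G H I
Mark D: refs=A null I, marked=B C D F G H I
Mark A: refs=I J C, marked=A B C D F G H I
Mark J: refs=G B C, marked=A B C D F G H I J
Unmarked (collected): E K

Answer: E K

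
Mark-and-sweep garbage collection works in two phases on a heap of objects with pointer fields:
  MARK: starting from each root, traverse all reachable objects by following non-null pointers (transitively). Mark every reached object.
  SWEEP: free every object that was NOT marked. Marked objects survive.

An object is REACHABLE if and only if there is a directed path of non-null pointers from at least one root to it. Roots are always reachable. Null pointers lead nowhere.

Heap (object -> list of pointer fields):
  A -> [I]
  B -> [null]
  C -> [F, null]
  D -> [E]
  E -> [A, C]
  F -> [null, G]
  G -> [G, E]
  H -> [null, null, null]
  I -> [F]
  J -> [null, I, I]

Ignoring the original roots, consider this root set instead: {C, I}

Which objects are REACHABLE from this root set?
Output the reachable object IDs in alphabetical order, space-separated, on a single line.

Answer: A C E F G I

Derivation:
Roots: C I
Mark C: refs=F null, marked=C
Mark I: refs=F, marked=C I
Mark F: refs=null G, marked=C F I
Mark G: refs=G E, marked=C F G I
Mark E: refs=A C, marked=C E F G I
Mark A: refs=I, marked=A C E F G I
Unmarked (collected): B D H J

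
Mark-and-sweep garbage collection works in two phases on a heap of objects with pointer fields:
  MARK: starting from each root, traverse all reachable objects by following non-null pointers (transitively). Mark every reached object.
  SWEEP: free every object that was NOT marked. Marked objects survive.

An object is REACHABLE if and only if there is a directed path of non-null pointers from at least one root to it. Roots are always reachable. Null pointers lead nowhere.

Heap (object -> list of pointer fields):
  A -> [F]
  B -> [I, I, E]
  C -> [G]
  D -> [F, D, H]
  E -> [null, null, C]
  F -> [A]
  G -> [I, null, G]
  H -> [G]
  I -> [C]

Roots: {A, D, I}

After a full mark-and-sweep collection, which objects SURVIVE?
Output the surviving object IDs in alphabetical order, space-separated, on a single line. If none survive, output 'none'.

Answer: A C D F G H I

Derivation:
Roots: A D I
Mark A: refs=F, marked=A
Mark D: refs=F D H, marked=A D
Mark I: refs=C, marked=A D I
Mark F: refs=A, marked=A D F I
Mark H: refs=G, marked=A D F H I
Mark C: refs=G, marked=A C D F H I
Mark G: refs=I null G, marked=A C D F G H I
Unmarked (collected): B E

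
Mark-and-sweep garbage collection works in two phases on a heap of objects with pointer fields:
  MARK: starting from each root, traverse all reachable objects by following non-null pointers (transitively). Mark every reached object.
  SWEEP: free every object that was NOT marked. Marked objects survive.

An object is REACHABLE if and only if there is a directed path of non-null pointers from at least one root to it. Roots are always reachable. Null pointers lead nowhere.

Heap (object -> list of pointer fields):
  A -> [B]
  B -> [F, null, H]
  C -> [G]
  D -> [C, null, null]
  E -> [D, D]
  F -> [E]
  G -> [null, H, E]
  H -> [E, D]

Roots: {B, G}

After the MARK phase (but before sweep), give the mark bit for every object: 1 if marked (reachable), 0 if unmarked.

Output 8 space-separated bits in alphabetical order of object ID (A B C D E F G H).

Answer: 0 1 1 1 1 1 1 1

Derivation:
Roots: B G
Mark B: refs=F null H, marked=B
Mark G: refs=null H E, marked=B G
Mark F: refs=E, marked=B F G
Mark H: refs=E D, marked=B F G H
Mark E: refs=D D, marked=B E F G H
Mark D: refs=C null null, marked=B D E F G H
Mark C: refs=G, marked=B C D E F G H
Unmarked (collected): A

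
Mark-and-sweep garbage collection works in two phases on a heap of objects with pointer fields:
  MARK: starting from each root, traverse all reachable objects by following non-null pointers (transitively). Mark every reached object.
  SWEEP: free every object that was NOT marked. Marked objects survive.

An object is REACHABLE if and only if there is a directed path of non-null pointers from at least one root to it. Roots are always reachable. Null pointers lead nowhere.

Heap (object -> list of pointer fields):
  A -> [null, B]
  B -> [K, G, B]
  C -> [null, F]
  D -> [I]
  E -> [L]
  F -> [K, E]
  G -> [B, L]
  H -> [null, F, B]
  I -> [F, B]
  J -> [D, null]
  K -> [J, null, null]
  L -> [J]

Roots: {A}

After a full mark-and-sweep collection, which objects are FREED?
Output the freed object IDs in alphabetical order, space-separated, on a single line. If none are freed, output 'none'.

Answer: C H

Derivation:
Roots: A
Mark A: refs=null B, marked=A
Mark B: refs=K G B, marked=A B
Mark K: refs=J null null, marked=A B K
Mark G: refs=B L, marked=A B G K
Mark J: refs=D null, marked=A B G J K
Mark L: refs=J, marked=A B G J K L
Mark D: refs=I, marked=A B D G J K L
Mark I: refs=F B, marked=A B D G I J K L
Mark F: refs=K E, marked=A B D F G I J K L
Mark E: refs=L, marked=A B D E F G I J K L
Unmarked (collected): C H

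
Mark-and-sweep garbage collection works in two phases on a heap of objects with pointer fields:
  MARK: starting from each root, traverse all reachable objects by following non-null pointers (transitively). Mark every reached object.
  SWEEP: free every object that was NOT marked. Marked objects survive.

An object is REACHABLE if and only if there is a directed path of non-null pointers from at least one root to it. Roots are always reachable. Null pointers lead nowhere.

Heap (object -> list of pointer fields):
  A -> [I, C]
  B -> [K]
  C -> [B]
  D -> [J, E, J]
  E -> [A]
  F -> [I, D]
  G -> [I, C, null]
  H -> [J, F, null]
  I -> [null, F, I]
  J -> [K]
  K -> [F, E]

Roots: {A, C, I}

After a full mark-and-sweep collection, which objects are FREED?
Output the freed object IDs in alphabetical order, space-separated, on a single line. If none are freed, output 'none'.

Roots: A C I
Mark A: refs=I C, marked=A
Mark C: refs=B, marked=A C
Mark I: refs=null F I, marked=A C I
Mark B: refs=K, marked=A B C I
Mark F: refs=I D, marked=A B C F I
Mark K: refs=F E, marked=A B C F I K
Mark D: refs=J E J, marked=A B C D F I K
Mark E: refs=A, marked=A B C D E F I K
Mark J: refs=K, marked=A B C D E F I J K
Unmarked (collected): G H

Answer: G H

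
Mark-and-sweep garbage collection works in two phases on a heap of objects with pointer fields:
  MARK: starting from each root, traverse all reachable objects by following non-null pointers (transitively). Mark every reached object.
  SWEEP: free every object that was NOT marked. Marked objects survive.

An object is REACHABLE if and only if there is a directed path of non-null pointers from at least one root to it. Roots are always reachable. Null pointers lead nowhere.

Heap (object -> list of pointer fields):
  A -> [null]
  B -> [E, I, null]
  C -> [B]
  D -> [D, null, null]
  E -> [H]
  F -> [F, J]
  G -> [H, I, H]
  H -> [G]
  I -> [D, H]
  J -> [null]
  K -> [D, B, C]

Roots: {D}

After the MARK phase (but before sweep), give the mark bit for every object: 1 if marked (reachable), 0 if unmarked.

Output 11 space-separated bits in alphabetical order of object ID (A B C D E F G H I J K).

Roots: D
Mark D: refs=D null null, marked=D
Unmarked (collected): A B C E F G H I J K

Answer: 0 0 0 1 0 0 0 0 0 0 0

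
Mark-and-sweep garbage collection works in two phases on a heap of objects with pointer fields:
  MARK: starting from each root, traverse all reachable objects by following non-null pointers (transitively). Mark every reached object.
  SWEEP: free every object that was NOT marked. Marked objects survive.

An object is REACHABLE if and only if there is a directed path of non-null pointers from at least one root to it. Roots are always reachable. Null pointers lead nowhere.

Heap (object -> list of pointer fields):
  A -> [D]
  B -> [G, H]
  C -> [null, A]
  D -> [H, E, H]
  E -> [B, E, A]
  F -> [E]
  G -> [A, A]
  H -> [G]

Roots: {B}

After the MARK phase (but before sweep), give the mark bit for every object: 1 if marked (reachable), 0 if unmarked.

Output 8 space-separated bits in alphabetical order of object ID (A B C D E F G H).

Answer: 1 1 0 1 1 0 1 1

Derivation:
Roots: B
Mark B: refs=G H, marked=B
Mark G: refs=A A, marked=B G
Mark H: refs=G, marked=B G H
Mark A: refs=D, marked=A B G H
Mark D: refs=H E H, marked=A B D G H
Mark E: refs=B E A, marked=A B D E G H
Unmarked (collected): C F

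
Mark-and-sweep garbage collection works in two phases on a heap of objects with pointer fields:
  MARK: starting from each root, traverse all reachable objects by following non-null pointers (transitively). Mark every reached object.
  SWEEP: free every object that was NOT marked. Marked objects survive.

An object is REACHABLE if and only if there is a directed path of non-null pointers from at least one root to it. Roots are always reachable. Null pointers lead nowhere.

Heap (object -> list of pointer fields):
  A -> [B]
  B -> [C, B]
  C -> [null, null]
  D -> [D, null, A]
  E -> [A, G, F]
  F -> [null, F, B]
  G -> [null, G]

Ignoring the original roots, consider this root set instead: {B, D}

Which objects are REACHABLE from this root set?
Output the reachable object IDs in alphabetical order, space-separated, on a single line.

Roots: B D
Mark B: refs=C B, marked=B
Mark D: refs=D null A, marked=B D
Mark C: refs=null null, marked=B C D
Mark A: refs=B, marked=A B C D
Unmarked (collected): E F G

Answer: A B C D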